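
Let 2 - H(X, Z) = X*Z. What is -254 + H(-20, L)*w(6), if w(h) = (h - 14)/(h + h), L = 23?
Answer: -562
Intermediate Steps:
H(X, Z) = 2 - X*Z
w(h) = (-14 + h)/(2*h) (w(h) = (-14 + h)/((2*h)) = (-14 + h)*(1/(2*h)) = (-14 + h)/(2*h))
-254 + H(-20, L)*w(6) = -254 + (2 - 1*(-20)*23)*((½)*(-14 + 6)/6) = -254 + (2 + 460)*((½)*(⅙)*(-8)) = -254 + 462*(-⅔) = -254 - 308 = -562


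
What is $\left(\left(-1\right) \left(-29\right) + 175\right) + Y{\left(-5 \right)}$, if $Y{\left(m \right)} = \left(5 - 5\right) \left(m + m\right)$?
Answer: $204$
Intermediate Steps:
$Y{\left(m \right)} = 0$ ($Y{\left(m \right)} = 0 \cdot 2 m = 0$)
$\left(\left(-1\right) \left(-29\right) + 175\right) + Y{\left(-5 \right)} = \left(\left(-1\right) \left(-29\right) + 175\right) + 0 = \left(29 + 175\right) + 0 = 204 + 0 = 204$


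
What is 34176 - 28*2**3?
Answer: 33952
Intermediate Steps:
34176 - 28*2**3 = 34176 - 28*8 = 34176 - 224 = 33952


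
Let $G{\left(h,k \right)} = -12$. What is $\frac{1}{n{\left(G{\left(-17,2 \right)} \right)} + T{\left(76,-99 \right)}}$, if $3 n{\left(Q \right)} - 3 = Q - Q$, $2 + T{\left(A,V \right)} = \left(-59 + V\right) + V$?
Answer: $- \frac{1}{258} \approx -0.003876$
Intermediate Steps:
$T{\left(A,V \right)} = -61 + 2 V$ ($T{\left(A,V \right)} = -2 + \left(\left(-59 + V\right) + V\right) = -2 + \left(-59 + 2 V\right) = -61 + 2 V$)
$n{\left(Q \right)} = 1$ ($n{\left(Q \right)} = 1 + \frac{Q - Q}{3} = 1 + \frac{1}{3} \cdot 0 = 1 + 0 = 1$)
$\frac{1}{n{\left(G{\left(-17,2 \right)} \right)} + T{\left(76,-99 \right)}} = \frac{1}{1 + \left(-61 + 2 \left(-99\right)\right)} = \frac{1}{1 - 259} = \frac{1}{-258} = - \frac{1}{258}$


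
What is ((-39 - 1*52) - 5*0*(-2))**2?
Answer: 8281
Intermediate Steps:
((-39 - 1*52) - 5*0*(-2))**2 = ((-39 - 52) + 0*(-2))**2 = (-91 + 0)**2 = (-91)**2 = 8281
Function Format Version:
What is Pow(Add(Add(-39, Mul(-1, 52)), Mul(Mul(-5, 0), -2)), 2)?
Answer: 8281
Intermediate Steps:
Pow(Add(Add(-39, Mul(-1, 52)), Mul(Mul(-5, 0), -2)), 2) = Pow(Add(Add(-39, -52), Mul(0, -2)), 2) = Pow(Add(-91, 0), 2) = Pow(-91, 2) = 8281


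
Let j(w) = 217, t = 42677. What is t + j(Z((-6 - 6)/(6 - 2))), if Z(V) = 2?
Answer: 42894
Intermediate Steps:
t + j(Z((-6 - 6)/(6 - 2))) = 42677 + 217 = 42894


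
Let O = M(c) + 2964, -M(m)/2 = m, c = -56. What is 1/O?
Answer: 1/3076 ≈ 0.00032510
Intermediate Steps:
M(m) = -2*m
O = 3076 (O = -2*(-56) + 2964 = 112 + 2964 = 3076)
1/O = 1/3076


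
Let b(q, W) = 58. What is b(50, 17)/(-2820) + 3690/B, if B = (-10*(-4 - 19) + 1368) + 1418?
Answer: 1278859/1063140 ≈ 1.2029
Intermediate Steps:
B = 3016 (B = (-10*(-23) + 1368) + 1418 = (230 + 1368) + 1418 = 1598 + 1418 = 3016)
b(50, 17)/(-2820) + 3690/B = 58/(-2820) + 3690/3016 = 58*(-1/2820) + 3690*(1/3016) = -29/1410 + 1845/1508 = 1278859/1063140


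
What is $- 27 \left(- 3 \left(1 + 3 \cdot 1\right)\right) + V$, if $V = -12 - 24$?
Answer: $288$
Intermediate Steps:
$V = -36$ ($V = -12 - 24 = -36$)
$- 27 \left(- 3 \left(1 + 3 \cdot 1\right)\right) + V = - 27 \left(- 3 \left(1 + 3 \cdot 1\right)\right) - 36 = - 27 \left(- 3 \left(1 + 3\right)\right) - 36 = - 27 \left(\left(-3\right) 4\right) - 36 = \left(-27\right) \left(-12\right) - 36 = 324 - 36 = 288$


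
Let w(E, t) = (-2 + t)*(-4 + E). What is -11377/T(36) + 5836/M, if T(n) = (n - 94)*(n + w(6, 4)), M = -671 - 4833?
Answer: 766867/199520 ≈ 3.8436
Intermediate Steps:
M = -5504
w(E, t) = (-4 + E)*(-2 + t)
T(n) = (-94 + n)*(4 + n) (T(n) = (n - 94)*(n + (8 - 4*4 - 2*6 + 6*4)) = (-94 + n)*(n + (8 - 16 - 12 + 24)) = (-94 + n)*(n + 4) = (-94 + n)*(4 + n))
-11377/T(36) + 5836/M = -11377/(-376 + 36² - 90*36) + 5836/(-5504) = -11377/(-376 + 1296 - 3240) + 5836*(-1/5504) = -11377/(-2320) - 1459/1376 = -11377*(-1/2320) - 1459/1376 = 11377/2320 - 1459/1376 = 766867/199520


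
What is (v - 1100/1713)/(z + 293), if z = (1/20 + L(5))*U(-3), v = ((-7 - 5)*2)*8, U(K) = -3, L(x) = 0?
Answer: -6599920/10033041 ≈ -0.65782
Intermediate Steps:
v = -192 (v = -12*2*8 = -24*8 = -192)
z = -3/20 (z = (1/20 + 0)*(-3) = (1/20)*(-3) = -3/20 ≈ -0.15000)
(v - 1100/1713)/(z + 293) = (-192 - 1100/1713)/(-3/20 + 293) = (-192 - 1100*1/1713)/(5857/20) = (-192 - 1100/1713)*(20/5857) = -329996/1713*20/5857 = -6599920/10033041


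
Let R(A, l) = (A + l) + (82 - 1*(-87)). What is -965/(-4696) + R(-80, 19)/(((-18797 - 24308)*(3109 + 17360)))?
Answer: 283811556419/1381119028840 ≈ 0.20549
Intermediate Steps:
R(A, l) = 169 + A + l (R(A, l) = (A + l) + (82 + 87) = (A + l) + 169 = 169 + A + l)
-965/(-4696) + R(-80, 19)/(((-18797 - 24308)*(3109 + 17360))) = -965/(-4696) + (169 - 80 + 19)/(((-18797 - 24308)*(3109 + 17360))) = -965*(-1/4696) + 108/((-43105*20469)) = 965/4696 + 108/(-882316245) = 965/4696 + 108*(-1/882316245) = 965/4696 - 36/294105415 = 283811556419/1381119028840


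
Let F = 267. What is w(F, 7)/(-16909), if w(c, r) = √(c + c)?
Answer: -√534/16909 ≈ -0.0013666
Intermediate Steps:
w(c, r) = √2*√c (w(c, r) = √(2*c) = √2*√c)
w(F, 7)/(-16909) = (√2*√267)/(-16909) = √534*(-1/16909) = -√534/16909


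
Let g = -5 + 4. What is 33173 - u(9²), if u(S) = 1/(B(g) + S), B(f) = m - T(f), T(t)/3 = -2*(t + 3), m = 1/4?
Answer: 12373525/373 ≈ 33173.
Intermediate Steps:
g = -1
m = ¼ ≈ 0.25000
T(t) = -18 - 6*t (T(t) = 3*(-2*(t + 3)) = 3*(-2*(3 + t)) = 3*(-6 - 2*t) = -18 - 6*t)
B(f) = 73/4 + 6*f (B(f) = ¼ - (-18 - 6*f) = ¼ + (18 + 6*f) = 73/4 + 6*f)
u(S) = 1/(49/4 + S) (u(S) = 1/((73/4 + 6*(-1)) + S) = 1/((73/4 - 6) + S) = 1/(49/4 + S))
33173 - u(9²) = 33173 - 4/(49 + 4*9²) = 33173 - 4/(49 + 4*81) = 33173 - 4/(49 + 324) = 33173 - 4/373 = 12373525/373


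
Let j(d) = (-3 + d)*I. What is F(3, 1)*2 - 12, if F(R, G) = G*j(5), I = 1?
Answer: -8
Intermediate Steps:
j(d) = -3 + d (j(d) = (-3 + d)*1 = -3 + d)
F(R, G) = 2*G (F(R, G) = G*(-3 + 5) = G*2 = 2*G)
F(3, 1)*2 - 12 = (2*1)*2 - 12 = 2*2 - 12 = 4 - 12 = -8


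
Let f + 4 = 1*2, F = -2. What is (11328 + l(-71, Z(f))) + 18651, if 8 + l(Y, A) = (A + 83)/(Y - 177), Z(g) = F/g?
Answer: 1858181/62 ≈ 29971.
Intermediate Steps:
f = -2 (f = -4 + 1*2 = -4 + 2 = -2)
Z(g) = -2/g
l(Y, A) = -8 + (83 + A)/(-177 + Y) (l(Y, A) = -8 + (A + 83)/(Y - 177) = -8 + (83 + A)/(-177 + Y))
(11328 + l(-71, Z(f))) + 18651 = (11328 + (1499 - 2/(-2) - 8*(-71))/(-177 - 71)) + 18651 = (11328 + (1499 - 2*(-1/2) + 568)/(-248)) + 18651 = (11328 - (1499 + 1 + 568)/248) + 18651 = (11328 - 1/248*2068) + 18651 = (11328 - 517/62) + 18651 = 701819/62 + 18651 = 1858181/62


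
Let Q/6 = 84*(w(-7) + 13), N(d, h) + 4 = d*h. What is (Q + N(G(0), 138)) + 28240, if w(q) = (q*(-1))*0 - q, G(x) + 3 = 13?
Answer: 39696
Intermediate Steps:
G(x) = 10 (G(x) = -3 + 13 = 10)
w(q) = -q (w(q) = -q*0 - q = 0 - q = -q)
N(d, h) = -4 + d*h
Q = 10080 (Q = 6*(84*(-1*(-7) + 13)) = 6*(84*(7 + 13)) = 6*(84*20) = 6*1680 = 10080)
(Q + N(G(0), 138)) + 28240 = (10080 + (-4 + 10*138)) + 28240 = (10080 + (-4 + 1380)) + 28240 = (10080 + 1376) + 28240 = 11456 + 28240 = 39696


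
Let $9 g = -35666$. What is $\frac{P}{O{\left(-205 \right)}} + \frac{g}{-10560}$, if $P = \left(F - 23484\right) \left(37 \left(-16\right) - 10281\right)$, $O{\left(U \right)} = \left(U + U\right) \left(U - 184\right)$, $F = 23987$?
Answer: $- \frac{25704834971}{757896480} \approx -33.916$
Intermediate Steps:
$g = - \frac{35666}{9}$ ($g = \frac{1}{9} \left(-35666\right) = - \frac{35666}{9} \approx -3962.9$)
$O{\left(U \right)} = 2 U \left(-184 + U\right)$
$P = -5469119$ ($P = \left(23987 - 23484\right) \left(37 \left(-16\right) - 10281\right) = 503 \left(-592 - 10281\right) = 503 \left(-10873\right) = -5469119$)
$\frac{P}{O{\left(-205 \right)}} + \frac{g}{-10560} = - \frac{5469119}{2 \left(-205\right) \left(-184 - 205\right)} - \frac{35666}{9 \left(-10560\right)} = - \frac{5469119}{2 \left(-205\right) \left(-389\right)} - - \frac{17833}{47520} = - \frac{5469119}{159490} + \frac{17833}{47520} = - \frac{25704834971}{757896480}$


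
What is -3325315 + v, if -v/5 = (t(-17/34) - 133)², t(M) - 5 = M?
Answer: -13631505/4 ≈ -3.4079e+6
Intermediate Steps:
t(M) = 5 + M
v = -330245/4 (v = -5*((5 - 17/34) - 133)² = -5*((5 - 17*1/34) - 133)² = -5*((5 - ½) - 133)² = -5*(9/2 - 133)² = -5*(-257/2)² = -5*66049/4 = -330245/4 ≈ -82561.)
-3325315 + v = -3325315 - 330245/4 = -13631505/4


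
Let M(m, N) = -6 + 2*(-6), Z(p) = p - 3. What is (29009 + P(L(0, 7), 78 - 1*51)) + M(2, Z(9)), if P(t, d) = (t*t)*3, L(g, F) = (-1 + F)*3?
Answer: 29963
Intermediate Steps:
Z(p) = -3 + p
L(g, F) = -3 + 3*F
M(m, N) = -18 (M(m, N) = -6 - 12 = -18)
P(t, d) = 3*t² (P(t, d) = t²*3 = 3*t²)
(29009 + P(L(0, 7), 78 - 1*51)) + M(2, Z(9)) = (29009 + 3*(-3 + 3*7)²) - 18 = (29009 + 3*(-3 + 21)²) - 18 = (29009 + 3*18²) - 18 = (29009 + 3*324) - 18 = (29009 + 972) - 18 = 29981 - 18 = 29963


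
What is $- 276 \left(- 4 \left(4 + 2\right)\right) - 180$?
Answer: $6444$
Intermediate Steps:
$- 276 \left(- 4 \left(4 + 2\right)\right) - 180 = - 276 \left(\left(-4\right) 6\right) - 180 = \left(-276\right) \left(-24\right) - 180 = 6624 - 180 = 6444$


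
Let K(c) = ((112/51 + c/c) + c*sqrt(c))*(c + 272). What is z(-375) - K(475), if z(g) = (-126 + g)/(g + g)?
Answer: -10143911/4250 - 1774125*sqrt(19) ≈ -7.7356e+6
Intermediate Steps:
z(g) = (-126 + g)/(2*g) (z(g) = (-126 + g)/((2*g)) = (-126 + g)*(1/(2*g)) = (-126 + g)/(2*g))
K(c) = (272 + c)*(163/51 + c**(3/2)) (K(c) = ((112*(1/51) + 1) + c**(3/2))*(272 + c) = ((112/51 + 1) + c**(3/2))*(272 + c) = (163/51 + c**(3/2))*(272 + c) = (272 + c)*(163/51 + c**(3/2)))
z(-375) - K(475) = (1/2)*(-126 - 375)/(-375) - (2608/3 + 475**(5/2) + 272*475**(3/2) + (163/51)*475) = (1/2)*(-1/375)*(-501) - (2608/3 + 1128125*sqrt(19) + 272*(2375*sqrt(19)) + 77425/51) = 167/250 - (2608/3 + 1128125*sqrt(19) + 646000*sqrt(19) + 77425/51) = 167/250 - (40587/17 + 1774125*sqrt(19)) = 167/250 + (-40587/17 - 1774125*sqrt(19)) = -10143911/4250 - 1774125*sqrt(19)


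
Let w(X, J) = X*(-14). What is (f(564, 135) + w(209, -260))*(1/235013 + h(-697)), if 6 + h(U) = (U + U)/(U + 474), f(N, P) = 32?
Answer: -38087792194/52407899 ≈ -726.76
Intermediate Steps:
w(X, J) = -14*X
h(U) = -6 + 2*U/(474 + U) (h(U) = -6 + (U + U)/(U + 474) = -6 + (2*U)/(474 + U) = -6 + 2*U/(474 + U))
(f(564, 135) + w(209, -260))*(1/235013 + h(-697)) = (32 - 14*209)*(1/235013 + 4*(-711 - 1*(-697))/(474 - 697)) = (32 - 2926)*(1/235013 + 4*(-711 + 697)/(-223)) = -2894*(1/235013 + 4*(-1/223)*(-14)) = -2894*(1/235013 + 56/223) = -2894*13160951/52407899 = -38087792194/52407899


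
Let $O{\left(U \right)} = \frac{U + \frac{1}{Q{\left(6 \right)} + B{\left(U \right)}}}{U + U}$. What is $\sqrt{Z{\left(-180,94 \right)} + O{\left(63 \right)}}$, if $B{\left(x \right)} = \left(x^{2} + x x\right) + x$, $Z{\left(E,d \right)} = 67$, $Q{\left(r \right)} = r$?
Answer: $\frac{74 \sqrt{348512682}}{168147} \approx 8.2158$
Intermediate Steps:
$B{\left(x \right)} = x + 2 x^{2}$ ($B{\left(x \right)} = \left(x^{2} + x^{2}\right) + x = 2 x^{2} + x = x + 2 x^{2}$)
$O{\left(U \right)} = \frac{U + \frac{1}{6 + U \left(1 + 2 U\right)}}{2 U}$ ($O{\left(U \right)} = \frac{U + \frac{1}{6 + U \left(1 + 2 U\right)}}{U + U} = \frac{U + \frac{1}{6 + U \left(1 + 2 U\right)}}{2 U}$)
$\sqrt{Z{\left(-180,94 \right)} + O{\left(63 \right)}} = \sqrt{67 + \frac{1 + 6 \cdot 63 + 63^{2} \left(1 + 2 \cdot 63\right)}{2 \cdot 63 \left(6 + 63 \left(1 + 2 \cdot 63\right)\right)}} = \sqrt{67 + \frac{1}{2} \cdot \frac{1}{63} \frac{1}{6 + 63 \left(1 + 126\right)} \left(1 + 378 + 3969 \left(1 + 126\right)\right)} = \sqrt{67 + \frac{1}{2} \cdot \frac{1}{63} \frac{1}{6 + 63 \cdot 127} \left(1 + 378 + 3969 \cdot 127\right)} = \sqrt{67 + \frac{1}{2} \cdot \frac{1}{63} \frac{1}{6 + 8001} \left(1 + 378 + 504063\right)} = \sqrt{67 + \frac{1}{2} \cdot \frac{1}{63} \cdot \frac{1}{8007} \cdot 504442} = \sqrt{67 + \frac{252221}{504441}} = \sqrt{\frac{34049768}{504441}} = \frac{74 \sqrt{348512682}}{168147}$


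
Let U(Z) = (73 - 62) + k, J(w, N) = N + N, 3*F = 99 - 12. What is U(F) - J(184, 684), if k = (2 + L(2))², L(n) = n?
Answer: -1341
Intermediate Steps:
F = 29 (F = (99 - 12)/3 = (⅓)*87 = 29)
k = 16 (k = (2 + 2)² = 4² = 16)
J(w, N) = 2*N
U(Z) = 27 (U(Z) = (73 - 62) + 16 = 11 + 16 = 27)
U(F) - J(184, 684) = 27 - 2*684 = 27 - 1*1368 = 27 - 1368 = -1341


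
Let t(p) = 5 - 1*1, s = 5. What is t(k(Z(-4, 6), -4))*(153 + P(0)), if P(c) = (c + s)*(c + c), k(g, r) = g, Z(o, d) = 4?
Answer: 612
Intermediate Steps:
t(p) = 4 (t(p) = 5 - 1 = 4)
P(c) = 2*c*(5 + c) (P(c) = (c + 5)*(c + c) = (5 + c)*(2*c) = 2*c*(5 + c))
t(k(Z(-4, 6), -4))*(153 + P(0)) = 4*(153 + 2*0*(5 + 0)) = 4*(153 + 2*0*5) = 4*(153 + 0) = 4*153 = 612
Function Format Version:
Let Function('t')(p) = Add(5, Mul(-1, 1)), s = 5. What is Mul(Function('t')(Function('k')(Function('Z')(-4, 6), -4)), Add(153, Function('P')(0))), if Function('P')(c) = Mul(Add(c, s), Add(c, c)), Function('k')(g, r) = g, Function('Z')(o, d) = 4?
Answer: 612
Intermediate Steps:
Function('t')(p) = 4 (Function('t')(p) = Add(5, -1) = 4)
Function('P')(c) = Mul(2, c, Add(5, c)) (Function('P')(c) = Mul(Add(c, 5), Add(c, c)) = Mul(Add(5, c), Mul(2, c)) = Mul(2, c, Add(5, c)))
Mul(Function('t')(Function('k')(Function('Z')(-4, 6), -4)), Add(153, Function('P')(0))) = Mul(4, Add(153, Mul(2, 0, Add(5, 0)))) = Mul(4, Add(153, Mul(2, 0, 5))) = Mul(4, Add(153, 0)) = Mul(4, 153) = 612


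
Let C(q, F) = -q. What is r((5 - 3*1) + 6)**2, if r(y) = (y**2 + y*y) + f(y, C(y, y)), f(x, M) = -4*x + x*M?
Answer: 1024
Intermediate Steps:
f(x, M) = -4*x + M*x
r(y) = 2*y**2 + y*(-4 - y) (r(y) = (y**2 + y*y) + y*(-4 - y) = (y**2 + y**2) + y*(-4 - y) = 2*y**2 + y*(-4 - y))
r((5 - 3*1) + 6)**2 = (((5 - 3*1) + 6)*(-4 + ((5 - 3*1) + 6)))**2 = (((5 - 3) + 6)*(-4 + ((5 - 3) + 6)))**2 = ((2 + 6)*(-4 + (2 + 6)))**2 = (8*(-4 + 8))**2 = (8*4)**2 = 32**2 = 1024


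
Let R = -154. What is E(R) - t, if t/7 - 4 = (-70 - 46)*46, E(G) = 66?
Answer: 37390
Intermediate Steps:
t = -37324 (t = 28 + 7*((-70 - 46)*46) = 28 + 7*(-116*46) = 28 + 7*(-5336) = 28 - 37352 = -37324)
E(R) - t = 66 - 1*(-37324) = 66 + 37324 = 37390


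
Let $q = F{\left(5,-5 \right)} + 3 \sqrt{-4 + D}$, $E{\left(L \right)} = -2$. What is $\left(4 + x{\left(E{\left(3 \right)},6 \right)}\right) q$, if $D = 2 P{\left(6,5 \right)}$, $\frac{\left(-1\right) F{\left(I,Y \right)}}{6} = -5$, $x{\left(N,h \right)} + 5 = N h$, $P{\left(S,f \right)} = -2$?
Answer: $-390 - 78 i \sqrt{2} \approx -390.0 - 110.31 i$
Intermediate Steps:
$x{\left(N,h \right)} = -5 + N h$
$F{\left(I,Y \right)} = 30$ ($F{\left(I,Y \right)} = \left(-6\right) \left(-5\right) = 30$)
$D = -4$ ($D = 2 \left(-2\right) = -4$)
$q = 30 + 6 i \sqrt{2}$ ($q = 30 + 3 \sqrt{-4 - 4} = 30 + 3 \sqrt{-8} = 30 + 3 \cdot 2 i \sqrt{2} = 30 + 6 i \sqrt{2} \approx 30.0 + 8.4853 i$)
$\left(4 + x{\left(E{\left(3 \right)},6 \right)}\right) q = \left(4 - 17\right) \left(30 + 6 i \sqrt{2}\right) = - 13 \left(30 + 6 i \sqrt{2}\right) = -390 - 78 i \sqrt{2}$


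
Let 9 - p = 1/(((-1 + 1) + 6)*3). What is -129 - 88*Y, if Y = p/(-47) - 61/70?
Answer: -526573/14805 ≈ -35.567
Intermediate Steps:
p = 161/18 (p = 9 - 1/(((-1 + 1) + 6)*3) = 9 - 1/((0 + 6)*3) = 9 - 1/(6*3) = 9 - 1/18 = 161/18 ≈ 8.9444)
Y = -15719/14805 (Y = (161/18)/(-47) - 61/70 = (161/18)*(-1/47) - 61*1/70 = -161/846 - 61/70 = -15719/14805 ≈ -1.0617)
-129 - 88*Y = -129 - 88*(-15719/14805) = -129 + 1383272/14805 = -526573/14805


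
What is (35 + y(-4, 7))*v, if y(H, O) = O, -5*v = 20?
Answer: -168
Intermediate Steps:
v = -4 (v = -⅕*20 = -4)
(35 + y(-4, 7))*v = (35 + 7)*(-4) = 42*(-4) = -168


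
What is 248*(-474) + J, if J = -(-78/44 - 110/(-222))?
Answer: -287058865/2442 ≈ -1.1755e+5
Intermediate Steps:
J = 3119/2442 (J = -(-78*1/44 - 110*(-1/222)) = -(-39/22 + 55/111) = -1*(-3119/2442) = 3119/2442 ≈ 1.2772)
248*(-474) + J = 248*(-474) + 3119/2442 = -117552 + 3119/2442 = -287058865/2442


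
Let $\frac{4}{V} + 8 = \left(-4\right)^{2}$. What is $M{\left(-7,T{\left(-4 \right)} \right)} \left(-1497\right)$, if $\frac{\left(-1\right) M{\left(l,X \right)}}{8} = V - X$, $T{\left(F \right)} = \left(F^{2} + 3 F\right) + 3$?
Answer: $-77844$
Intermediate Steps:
$V = \frac{1}{2}$ ($V = \frac{4}{-8 + \left(-4\right)^{2}} = \frac{4}{-8 + 16} = \frac{4}{8} = 4 \cdot \frac{1}{8} = \frac{1}{2} \approx 0.5$)
$T{\left(F \right)} = 3 + F^{2} + 3 F$
$M{\left(l,X \right)} = -4 + 8 X$ ($M{\left(l,X \right)} = - 8 \left(\frac{1}{2} - X\right) = -4 + 8 X$)
$M{\left(-7,T{\left(-4 \right)} \right)} \left(-1497\right) = \left(-4 + 8 \left(3 + \left(-4\right)^{2} + 3 \left(-4\right)\right)\right) \left(-1497\right) = \left(-4 + 8 \left(3 + 16 - 12\right)\right) \left(-1497\right) = \left(-4 + 8 \cdot 7\right) \left(-1497\right) = \left(-4 + 56\right) \left(-1497\right) = 52 \left(-1497\right) = -77844$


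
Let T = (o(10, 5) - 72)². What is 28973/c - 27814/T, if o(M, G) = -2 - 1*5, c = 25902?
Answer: -539617735/161654382 ≈ -3.3381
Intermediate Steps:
o(M, G) = -7 (o(M, G) = -2 - 5 = -7)
T = 6241 (T = (-7 - 72)² = (-79)² = 6241)
28973/c - 27814/T = 28973/25902 - 27814/6241 = -539617735/161654382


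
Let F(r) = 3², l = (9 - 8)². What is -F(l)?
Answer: -9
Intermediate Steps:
l = 1 (l = 1² = 1)
F(r) = 9
-F(l) = -1*9 = -9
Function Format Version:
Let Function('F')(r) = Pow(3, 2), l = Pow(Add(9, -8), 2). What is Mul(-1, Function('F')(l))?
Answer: -9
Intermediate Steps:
l = 1 (l = Pow(1, 2) = 1)
Function('F')(r) = 9
Mul(-1, Function('F')(l)) = Mul(-1, 9) = -9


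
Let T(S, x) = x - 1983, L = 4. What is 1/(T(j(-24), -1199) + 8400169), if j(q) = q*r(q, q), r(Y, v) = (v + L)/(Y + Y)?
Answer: 1/8396987 ≈ 1.1909e-7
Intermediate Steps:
r(Y, v) = (4 + v)/(2*Y) (r(Y, v) = (v + 4)/(Y + Y) = (4 + v)/((2*Y)) = (4 + v)*(1/(2*Y)) = (4 + v)/(2*Y))
j(q) = 2 + q/2 (j(q) = q*((4 + q)/(2*q)) = 2 + q/2)
T(S, x) = -1983 + x
1/(T(j(-24), -1199) + 8400169) = 1/((-1983 - 1199) + 8400169) = 1/(-3182 + 8400169) = 1/8396987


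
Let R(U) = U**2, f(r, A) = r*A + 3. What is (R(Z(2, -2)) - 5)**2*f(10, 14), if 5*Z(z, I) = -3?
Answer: 1924208/625 ≈ 3078.7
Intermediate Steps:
Z(z, I) = -3/5 (Z(z, I) = (1/5)*(-3) = -3/5)
f(r, A) = 3 + A*r (f(r, A) = A*r + 3 = 3 + A*r)
(R(Z(2, -2)) - 5)**2*f(10, 14) = ((-3/5)**2 - 5)**2*(3 + 14*10) = (9/25 - 5)**2*(3 + 140) = (-116/25)**2*143 = (13456/625)*143 = 1924208/625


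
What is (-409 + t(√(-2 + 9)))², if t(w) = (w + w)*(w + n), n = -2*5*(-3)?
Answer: 181225 - 47400*√7 ≈ 55816.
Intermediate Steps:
n = 30 (n = -10*(-3) = 30)
t(w) = 2*w*(30 + w) (t(w) = (w + w)*(w + 30) = (2*w)*(30 + w) = 2*w*(30 + w))
(-409 + t(√(-2 + 9)))² = (-409 + 2*√(-2 + 9)*(30 + √(-2 + 9)))² = (-409 + 2*√7*(30 + √7))²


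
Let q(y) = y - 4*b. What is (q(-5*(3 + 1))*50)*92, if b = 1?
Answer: -110400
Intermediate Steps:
q(y) = -4 + y (q(y) = y - 4*1 = y - 4 = -4 + y)
(q(-5*(3 + 1))*50)*92 = ((-4 - 5*(3 + 1))*50)*92 = ((-4 - 5*4)*50)*92 = ((-4 - 20)*50)*92 = -24*50*92 = -1200*92 = -110400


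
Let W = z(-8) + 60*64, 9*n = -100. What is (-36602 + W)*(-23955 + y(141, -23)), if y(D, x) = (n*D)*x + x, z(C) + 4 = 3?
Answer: -394968886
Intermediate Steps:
n = -100/9 (n = (⅑)*(-100) = -100/9 ≈ -11.111)
z(C) = -1 (z(C) = -4 + 3 = -1)
y(D, x) = x - 100*D*x/9 (y(D, x) = (-100*D/9)*x + x = -100*D*x/9 + x = x - 100*D*x/9)
W = 3839 (W = -1 + 60*64 = -1 + 3840 = 3839)
(-36602 + W)*(-23955 + y(141, -23)) = (-36602 + 3839)*(-23955 + (⅑)*(-23)*(9 - 100*141)) = -32763*(-23955 + (⅑)*(-23)*(9 - 14100)) = -32763*(-23955 + (⅑)*(-23)*(-14091)) = -32763*(-23955 + 108031/3) = -32763*36166/3 = -394968886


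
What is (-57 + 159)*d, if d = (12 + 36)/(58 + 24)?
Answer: 2448/41 ≈ 59.707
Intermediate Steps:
d = 24/41 (d = 48/82 = 48*(1/82) = 24/41 ≈ 0.58537)
(-57 + 159)*d = (-57 + 159)*(24/41) = 102*(24/41) = 2448/41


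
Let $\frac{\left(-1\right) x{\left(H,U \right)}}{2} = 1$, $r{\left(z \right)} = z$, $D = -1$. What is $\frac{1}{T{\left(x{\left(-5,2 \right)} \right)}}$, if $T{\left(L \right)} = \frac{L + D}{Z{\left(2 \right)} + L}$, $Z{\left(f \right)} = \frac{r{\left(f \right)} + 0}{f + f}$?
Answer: $\frac{1}{2} \approx 0.5$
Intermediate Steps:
$x{\left(H,U \right)} = -2$ ($x{\left(H,U \right)} = \left(-2\right) 1 = -2$)
$Z{\left(f \right)} = \frac{1}{2}$ ($Z{\left(f \right)} = \frac{f + 0}{f + f} = \frac{f}{2 f} = f \frac{1}{2 f} = \frac{1}{2}$)
$T{\left(L \right)} = \frac{-1 + L}{\frac{1}{2} + L}$ ($T{\left(L \right)} = \frac{L - 1}{\frac{1}{2} + L} = \frac{-1 + L}{\frac{1}{2} + L}$)
$\frac{1}{T{\left(x{\left(-5,2 \right)} \right)}} = \frac{1}{2 \frac{1}{1 + 2 \left(-2\right)} \left(-1 - 2\right)} = \frac{1}{2 \frac{1}{1 - 4} \left(-3\right)} = \frac{1}{2 \frac{1}{-3} \left(-3\right)} = \frac{1}{2 \left(- \frac{1}{3}\right) \left(-3\right)} = \frac{1}{2}$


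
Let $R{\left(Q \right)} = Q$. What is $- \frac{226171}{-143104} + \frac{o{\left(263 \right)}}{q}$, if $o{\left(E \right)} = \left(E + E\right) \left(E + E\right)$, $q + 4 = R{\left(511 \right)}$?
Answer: $\frac{3054470077}{5581056} \approx 547.29$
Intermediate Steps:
$q = 507$ ($q = -4 + 511 = 507$)
$o{\left(E \right)} = 4 E^{2}$ ($o{\left(E \right)} = 2 E 2 E = 4 E^{2}$)
$- \frac{226171}{-143104} + \frac{o{\left(263 \right)}}{q} = - \frac{226171}{-143104} + \frac{4 \cdot 263^{2}}{507} = \left(-226171\right) \left(- \frac{1}{143104}\right) + 4 \cdot 69169 \cdot \frac{1}{507} = \frac{226171}{143104} + 276676 \cdot \frac{1}{507} = \frac{226171}{143104} + \frac{276676}{507} = \frac{3054470077}{5581056}$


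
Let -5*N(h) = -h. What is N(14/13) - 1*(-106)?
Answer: 6904/65 ≈ 106.22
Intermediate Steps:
N(h) = h/5 (N(h) = -(-1)*h/5 = h/5)
N(14/13) - 1*(-106) = (14/13)/5 - 1*(-106) = (14*(1/13))/5 + 106 = (⅕)*(14/13) + 106 = 14/65 + 106 = 6904/65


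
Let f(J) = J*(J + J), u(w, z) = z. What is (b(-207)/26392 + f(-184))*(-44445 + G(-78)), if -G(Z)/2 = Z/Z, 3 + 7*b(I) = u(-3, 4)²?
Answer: -556004668030227/184744 ≈ -3.0096e+9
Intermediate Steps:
b(I) = 13/7 (b(I) = -3/7 + (⅐)*4² = -3/7 + (⅐)*16 = -3/7 + 16/7 = 13/7)
G(Z) = -2 (G(Z) = -2*Z/Z = -2*1 = -2)
f(J) = 2*J² (f(J) = J*(2*J) = 2*J²)
(b(-207)/26392 + f(-184))*(-44445 + G(-78)) = ((13/7)/26392 + 2*(-184)²)*(-44445 - 2) = ((13/7)*(1/26392) + 2*33856)*(-44447) = (13/184744 + 67712)*(-44447) = (12509385741/184744)*(-44447) = -556004668030227/184744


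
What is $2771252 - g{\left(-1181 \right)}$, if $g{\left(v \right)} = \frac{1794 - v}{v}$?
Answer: $\frac{3272851587}{1181} \approx 2.7713 \cdot 10^{6}$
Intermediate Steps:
$g{\left(v \right)} = \frac{1794 - v}{v}$
$2771252 - g{\left(-1181 \right)} = 2771252 - \frac{1794 - -1181}{-1181} = 2771252 - - \frac{1794 + 1181}{1181} = 2771252 - \left(- \frac{1}{1181}\right) 2975 = 2771252 - - \frac{2975}{1181} = 2771252 + \frac{2975}{1181} = \frac{3272851587}{1181}$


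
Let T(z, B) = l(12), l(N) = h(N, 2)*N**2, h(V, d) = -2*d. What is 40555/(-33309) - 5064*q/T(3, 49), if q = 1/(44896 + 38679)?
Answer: -27112730267/22270397400 ≈ -1.2174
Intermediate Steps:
l(N) = -4*N**2 (l(N) = (-2*2)*N**2 = -4*N**2)
T(z, B) = -576 (T(z, B) = -4*12**2 = -4*144 = -576)
q = 1/83575 ≈ 1.1965e-5
40555/(-33309) - 5064*q/T(3, 49) = 40555/(-33309) - 5064/((-576/1/83575)) = 40555*(-1/33309) - 5064/((-576*83575)) = -40555/33309 - 5064/(-48139200) = -40555/33309 - 5064*(-1/48139200) = -40555/33309 + 211/2005800 = -27112730267/22270397400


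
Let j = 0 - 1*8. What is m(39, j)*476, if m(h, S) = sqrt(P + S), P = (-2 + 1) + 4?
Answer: 476*I*sqrt(5) ≈ 1064.4*I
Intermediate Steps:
j = -8 (j = 0 - 8 = -8)
P = 3 (P = -1 + 4 = 3)
m(h, S) = sqrt(3 + S)
m(39, j)*476 = sqrt(3 - 8)*476 = sqrt(-5)*476 = (I*sqrt(5))*476 = 476*I*sqrt(5)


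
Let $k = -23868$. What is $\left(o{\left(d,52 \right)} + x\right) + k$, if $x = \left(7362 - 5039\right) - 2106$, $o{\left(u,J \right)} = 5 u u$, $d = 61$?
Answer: $-5046$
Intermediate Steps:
$o{\left(u,J \right)} = 5 u^{2}$
$x = 217$ ($x = 2323 - 2106 = 217$)
$\left(o{\left(d,52 \right)} + x\right) + k = \left(5 \cdot 61^{2} + 217\right) - 23868 = \left(5 \cdot 3721 + 217\right) - 23868 = \left(18605 + 217\right) - 23868 = 18822 - 23868 = -5046$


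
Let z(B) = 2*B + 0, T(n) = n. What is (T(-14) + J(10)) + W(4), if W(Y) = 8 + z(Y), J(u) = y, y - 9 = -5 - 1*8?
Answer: -2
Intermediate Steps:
z(B) = 2*B
y = -4 (y = 9 + (-5 - 1*8) = 9 + (-5 - 8) = 9 - 13 = -4)
J(u) = -4
W(Y) = 8 + 2*Y
(T(-14) + J(10)) + W(4) = (-14 - 4) + (8 + 2*4) = -18 + (8 + 8) = -18 + 16 = -2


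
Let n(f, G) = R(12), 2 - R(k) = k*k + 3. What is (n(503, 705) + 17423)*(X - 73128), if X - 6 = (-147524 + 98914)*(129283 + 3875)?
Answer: -111838481147556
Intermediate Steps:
R(k) = -1 - k² (R(k) = 2 - (k*k + 3) = 2 - (k² + 3) = 2 - (3 + k²) = 2 + (-3 - k²) = -1 - k²)
X = -6472810374 (X = 6 + (-147524 + 98914)*(129283 + 3875) = 6 - 48610*133158 = 6 - 6472810380 = -6472810374)
n(f, G) = -145 (n(f, G) = -1 - 1*12² = -1 - 1*144 = -1 - 144 = -145)
(n(503, 705) + 17423)*(X - 73128) = (-145 + 17423)*(-6472810374 - 73128) = 17278*(-6472883502) = -111838481147556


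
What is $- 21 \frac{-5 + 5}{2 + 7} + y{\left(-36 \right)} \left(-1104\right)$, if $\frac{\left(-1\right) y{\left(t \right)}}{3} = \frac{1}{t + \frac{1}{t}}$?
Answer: $- \frac{119232}{1297} \approx -91.929$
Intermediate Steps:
$y{\left(t \right)} = - \frac{3}{t + \frac{1}{t}}$
$- 21 \frac{-5 + 5}{2 + 7} + y{\left(-36 \right)} \left(-1104\right) = - 21 \frac{-5 + 5}{2 + 7} + \left(-3\right) \left(-36\right) \frac{1}{1 + \left(-36\right)^{2}} \left(-1104\right) = - 21 \cdot \frac{0}{9} + \left(-3\right) \left(-36\right) \frac{1}{1 + 1296} \left(-1104\right) = - 21 \cdot 0 \cdot \frac{1}{9} + \left(-3\right) \left(-36\right) \frac{1}{1297} \left(-1104\right) = \left(-21\right) 0 + \left(-3\right) \left(-36\right) \frac{1}{1297} \left(-1104\right) = 0 + \frac{108}{1297} \left(-1104\right) = 0 - \frac{119232}{1297} = - \frac{119232}{1297}$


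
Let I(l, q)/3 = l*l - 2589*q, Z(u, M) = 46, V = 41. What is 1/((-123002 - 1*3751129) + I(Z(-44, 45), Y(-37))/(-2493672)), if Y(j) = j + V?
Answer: -103903/402533832263 ≈ -2.5812e-7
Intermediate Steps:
Y(j) = 41 + j (Y(j) = j + 41 = 41 + j)
I(l, q) = -7767*q + 3*l² (I(l, q) = 3*(l*l - 2589*q) = 3*(l² - 2589*q) = -7767*q + 3*l²)
1/((-123002 - 1*3751129) + I(Z(-44, 45), Y(-37))/(-2493672)) = 1/((-123002 - 1*3751129) + (-7767*(41 - 37) + 3*46²)/(-2493672)) = 1/((-123002 - 3751129) + (-7767*4 + 3*2116)*(-1/2493672)) = 1/(-3874131 + (-31068 + 6348)*(-1/2493672)) = 1/(-3874131 - 24720*(-1/2493672)) = 1/(-3874131 + 1030/103903) = 1/(-402533832263/103903) = -103903/402533832263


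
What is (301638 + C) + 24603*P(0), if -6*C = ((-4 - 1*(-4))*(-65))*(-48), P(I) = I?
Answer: 301638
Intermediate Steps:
C = 0 (C = -(-4 - 1*(-4))*(-65)*(-48)/6 = -(-4 + 4)*(-65)*(-48)/6 = -0*(-65)*(-48)/6 = -0*(-48) = -⅙*0 = 0)
(301638 + C) + 24603*P(0) = (301638 + 0) + 24603*0 = 301638 + 0 = 301638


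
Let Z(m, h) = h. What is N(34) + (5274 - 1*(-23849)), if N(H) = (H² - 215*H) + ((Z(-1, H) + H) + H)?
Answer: 23071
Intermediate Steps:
N(H) = H² - 212*H (N(H) = (H² - 215*H) + ((H + H) + H) = (H² - 215*H) + (2*H + H) = (H² - 215*H) + 3*H = H² - 212*H)
N(34) + (5274 - 1*(-23849)) = 34*(-212 + 34) + (5274 - 1*(-23849)) = 34*(-178) + (5274 + 23849) = -6052 + 29123 = 23071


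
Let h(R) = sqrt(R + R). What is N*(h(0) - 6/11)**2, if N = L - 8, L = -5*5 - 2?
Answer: -1260/121 ≈ -10.413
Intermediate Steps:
h(R) = sqrt(2)*sqrt(R) (h(R) = sqrt(2*R) = sqrt(2)*sqrt(R))
L = -27 (L = -25 - 2 = -27)
N = -35 (N = -27 - 8 = -35)
N*(h(0) - 6/11)**2 = -35*(sqrt(2)*sqrt(0) - 6/11)**2 = -35*(sqrt(2)*0 - 6*1/11)**2 = -35*(0 - 6/11)**2 = -35*(-6/11)**2 = -35*36/121 = -1260/121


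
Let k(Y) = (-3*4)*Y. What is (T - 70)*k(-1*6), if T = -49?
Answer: -8568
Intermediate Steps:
k(Y) = -12*Y
(T - 70)*k(-1*6) = (-49 - 70)*(-(-12)*6) = -(-1428)*(-6) = -119*72 = -8568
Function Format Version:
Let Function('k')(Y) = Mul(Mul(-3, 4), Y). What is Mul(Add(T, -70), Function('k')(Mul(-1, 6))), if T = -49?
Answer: -8568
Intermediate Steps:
Function('k')(Y) = Mul(-12, Y)
Mul(Add(T, -70), Function('k')(Mul(-1, 6))) = Mul(Add(-49, -70), Mul(-12, Mul(-1, 6))) = Mul(-119, Mul(-12, -6)) = Mul(-119, 72) = -8568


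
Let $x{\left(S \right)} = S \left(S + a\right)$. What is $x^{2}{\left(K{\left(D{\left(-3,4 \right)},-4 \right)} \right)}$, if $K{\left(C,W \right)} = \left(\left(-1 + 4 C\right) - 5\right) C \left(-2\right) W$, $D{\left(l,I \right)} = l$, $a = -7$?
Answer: $33708960000$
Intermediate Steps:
$K{\left(C,W \right)} = - 2 C W \left(-6 + 4 C\right)$ ($K{\left(C,W \right)} = \left(-6 + 4 C\right) C \left(-2\right) W = C \left(-6 + 4 C\right) \left(-2\right) W = - 2 C \left(-6 + 4 C\right) W = - 2 C W \left(-6 + 4 C\right)$)
$x{\left(S \right)} = S \left(-7 + S\right)$ ($x{\left(S \right)} = S \left(S - 7\right) = S \left(-7 + S\right)$)
$x^{2}{\left(K{\left(D{\left(-3,4 \right)},-4 \right)} \right)} = \left(4 \left(-3\right) \left(-4\right) \left(3 - -6\right) \left(-7 + 4 \left(-3\right) \left(-4\right) \left(3 - -6\right)\right)\right)^{2} = \left(4 \left(-3\right) \left(-4\right) \left(3 + 6\right) \left(-7 + 4 \left(-3\right) \left(-4\right) \left(3 + 6\right)\right)\right)^{2} = \left(4 \left(-3\right) \left(-4\right) 9 \left(-7 + 4 \left(-3\right) \left(-4\right) 9\right)\right)^{2} = \left(432 \left(-7 + 432\right)\right)^{2} = \left(432 \cdot 425\right)^{2} = 183600^{2} = 33708960000$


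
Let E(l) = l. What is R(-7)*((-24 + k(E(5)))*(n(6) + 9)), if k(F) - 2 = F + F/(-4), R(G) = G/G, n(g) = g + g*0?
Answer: -1095/4 ≈ -273.75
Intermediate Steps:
n(g) = g (n(g) = g + 0 = g)
R(G) = 1
k(F) = 2 + 3*F/4 (k(F) = 2 + (F + F/(-4)) = 2 + (F + F*(-¼)) = 2 + (F - F/4) = 2 + 3*F/4)
R(-7)*((-24 + k(E(5)))*(n(6) + 9)) = 1*((-24 + (2 + (¾)*5))*(6 + 9)) = 1*((-24 + (2 + 15/4))*15) = 1*((-24 + 23/4)*15) = 1*(-73/4*15) = 1*(-1095/4) = -1095/4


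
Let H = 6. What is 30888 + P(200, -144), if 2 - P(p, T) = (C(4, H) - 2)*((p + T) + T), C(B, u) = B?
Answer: 31066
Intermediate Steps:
P(p, T) = 2 - 4*T - 2*p (P(p, T) = 2 - (4 - 2)*((p + T) + T) = 2 - 2*((T + p) + T) = 2 - 2*(p + 2*T) = 2 - (2*p + 4*T) = 2 + (-4*T - 2*p) = 2 - 4*T - 2*p)
30888 + P(200, -144) = 30888 + (2 - 4*(-144) - 2*200) = 30888 + (2 + 576 - 400) = 30888 + 178 = 31066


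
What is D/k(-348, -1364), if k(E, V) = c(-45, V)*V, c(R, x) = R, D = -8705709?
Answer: -967301/6820 ≈ -141.83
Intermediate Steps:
k(E, V) = -45*V
D/k(-348, -1364) = -8705709/((-45*(-1364))) = -8705709/61380 = -8705709*1/61380 = -967301/6820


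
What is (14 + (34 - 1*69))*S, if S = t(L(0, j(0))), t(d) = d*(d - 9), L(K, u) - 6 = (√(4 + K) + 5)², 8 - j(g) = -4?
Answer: -53130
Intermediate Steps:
j(g) = 12 (j(g) = 8 - 1*(-4) = 8 + 4 = 12)
L(K, u) = 6 + (5 + √(4 + K))² (L(K, u) = 6 + (√(4 + K) + 5)² = 6 + (5 + √(4 + K))²)
t(d) = d*(-9 + d)
S = 2530 (S = (6 + (5 + √(4 + 0))²)*(-9 + (6 + (5 + √(4 + 0))²)) = (6 + (5 + √4)²)*(-9 + (6 + (5 + √4)²)) = (6 + (5 + 2)²)*(-9 + (6 + (5 + 2)²)) = (6 + 7²)*(-9 + (6 + 7²)) = (6 + 49)*(-9 + (6 + 49)) = 55*(-9 + 55) = 55*46 = 2530)
(14 + (34 - 1*69))*S = (14 + (34 - 1*69))*2530 = (14 + (34 - 69))*2530 = (14 - 35)*2530 = -21*2530 = -53130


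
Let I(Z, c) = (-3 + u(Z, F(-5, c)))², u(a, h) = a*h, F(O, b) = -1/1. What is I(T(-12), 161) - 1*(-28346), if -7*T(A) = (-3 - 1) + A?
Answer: 1390323/49 ≈ 28374.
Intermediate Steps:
F(O, b) = -1 (F(O, b) = -1*1 = -1)
T(A) = 4/7 - A/7 (T(A) = -((-3 - 1) + A)/7 = -(-4 + A)/7 = 4/7 - A/7)
I(Z, c) = (-3 - Z)² (I(Z, c) = (-3 + Z*(-1))² = (-3 - Z)²)
I(T(-12), 161) - 1*(-28346) = (3 + (4/7 - ⅐*(-12)))² - 1*(-28346) = (3 + (4/7 + 12/7))² + 28346 = (3 + 16/7)² + 28346 = (37/7)² + 28346 = 1369/49 + 28346 = 1390323/49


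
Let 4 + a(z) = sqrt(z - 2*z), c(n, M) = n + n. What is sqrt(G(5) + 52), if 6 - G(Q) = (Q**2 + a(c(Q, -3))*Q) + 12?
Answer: sqrt(41 - 5*I*sqrt(10)) ≈ 6.517 - 1.2131*I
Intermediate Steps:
c(n, M) = 2*n
a(z) = -4 + sqrt(-z) (a(z) = -4 + sqrt(z - 2*z) = -4 + sqrt(-z))
G(Q) = -6 - Q**2 - Q*(-4 + sqrt(2)*sqrt(-Q)) (G(Q) = 6 - ((Q**2 + (-4 + sqrt(-2*Q))*Q) + 12) = 6 - ((Q**2 + (-4 + sqrt(2)*sqrt(-Q))*Q) + 12) = 6 - ((Q**2 + Q*(-4 + sqrt(2)*sqrt(-Q))) + 12) = 6 - (12 + Q**2 + Q*(-4 + sqrt(2)*sqrt(-Q))) = 6 + (-12 - Q**2 - Q*(-4 + sqrt(2)*sqrt(-Q))) = -6 - Q**2 - Q*(-4 + sqrt(2)*sqrt(-Q)))
sqrt(G(5) + 52) = sqrt((-6 - 1*5**2 - 1*5*(-4 + sqrt(2)*sqrt(-1*5))) + 52) = sqrt((-6 - 1*25 - 1*5*(-4 + sqrt(2)*sqrt(-5))) + 52) = sqrt((-6 - 25 - 1*5*(-4 + sqrt(2)*(I*sqrt(5)))) + 52) = sqrt((-6 - 25 - 1*5*(-4 + I*sqrt(10))) + 52) = sqrt((-6 - 25 + (20 - 5*I*sqrt(10))) + 52) = sqrt((-11 - 5*I*sqrt(10)) + 52) = sqrt(41 - 5*I*sqrt(10))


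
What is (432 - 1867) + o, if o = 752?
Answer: -683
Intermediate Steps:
(432 - 1867) + o = (432 - 1867) + 752 = -1435 + 752 = -683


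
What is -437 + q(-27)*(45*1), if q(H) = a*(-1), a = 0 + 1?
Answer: -482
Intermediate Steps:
a = 1
q(H) = -1 (q(H) = 1*(-1) = -1)
-437 + q(-27)*(45*1) = -437 - 45 = -482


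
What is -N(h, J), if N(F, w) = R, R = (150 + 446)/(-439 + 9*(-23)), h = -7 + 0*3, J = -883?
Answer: 298/323 ≈ 0.92260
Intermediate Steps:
h = -7 (h = -7 + 0 = -7)
R = -298/323 (R = 596/(-439 - 207) = 596/(-646) = 596*(-1/646) = -298/323 ≈ -0.92260)
N(F, w) = -298/323
-N(h, J) = -1*(-298/323) = 298/323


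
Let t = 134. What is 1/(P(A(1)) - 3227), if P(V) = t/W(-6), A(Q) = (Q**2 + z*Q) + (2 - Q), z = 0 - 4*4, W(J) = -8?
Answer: -4/12975 ≈ -0.00030829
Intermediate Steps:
z = -16 (z = 0 - 16 = -16)
A(Q) = 2 + Q**2 - 17*Q (A(Q) = (Q**2 - 16*Q) + (2 - Q) = 2 + Q**2 - 17*Q)
P(V) = -67/4 (P(V) = 134/(-8) = 134*(-1/8) = -67/4)
1/(P(A(1)) - 3227) = 1/(-67/4 - 3227) = 1/(-12975/4) = -4/12975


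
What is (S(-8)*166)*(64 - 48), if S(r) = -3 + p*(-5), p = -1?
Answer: 5312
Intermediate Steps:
S(r) = 2 (S(r) = -3 - 1*(-5) = -3 + 5 = 2)
(S(-8)*166)*(64 - 48) = (2*166)*(64 - 48) = 332*16 = 5312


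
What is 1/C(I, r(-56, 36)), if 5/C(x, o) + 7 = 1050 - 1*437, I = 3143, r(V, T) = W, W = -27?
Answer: 606/5 ≈ 121.20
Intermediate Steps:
r(V, T) = -27
C(x, o) = 5/606 (C(x, o) = 5/(-7 + (1050 - 1*437)) = 5/(-7 + (1050 - 437)) = 5/(-7 + 613) = 5/606)
1/C(I, r(-56, 36)) = 1/(5/606) = 606/5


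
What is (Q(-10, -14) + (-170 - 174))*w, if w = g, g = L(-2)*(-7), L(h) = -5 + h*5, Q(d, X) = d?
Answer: -37170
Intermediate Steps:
L(h) = -5 + 5*h
g = 105 (g = (-5 + 5*(-2))*(-7) = (-5 - 10)*(-7) = -15*(-7) = 105)
w = 105
(Q(-10, -14) + (-170 - 174))*w = (-10 + (-170 - 174))*105 = (-10 - 344)*105 = -354*105 = -37170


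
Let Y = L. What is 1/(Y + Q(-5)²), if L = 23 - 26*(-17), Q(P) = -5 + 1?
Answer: 1/481 ≈ 0.0020790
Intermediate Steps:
Q(P) = -4
L = 465 (L = 23 + 442 = 465)
Y = 465
1/(Y + Q(-5)²) = 1/(465 + (-4)²) = 1/(465 + 16) = 1/481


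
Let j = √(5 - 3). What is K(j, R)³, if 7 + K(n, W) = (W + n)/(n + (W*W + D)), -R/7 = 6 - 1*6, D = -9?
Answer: -171223605/493039 - 8318133*√2/493039 ≈ -371.14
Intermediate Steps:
R = 0 (R = -7*(6 - 1*6) = -7*(6 - 6) = -7*0 = 0)
j = √2 ≈ 1.4142
K(n, W) = -7 + (W + n)/(-9 + n + W²) (K(n, W) = -7 + (W + n)/(n + (W*W - 9)) = -7 + (W + n)/(n + (W² - 9)) = -7 + (W + n)/(n + (-9 + W²)) = -7 + (W + n)/(-9 + n + W²))
K(j, R)³ = ((63 + 0 - 7*0² - 6*√2)/(-9 + √2 + 0²))³ = ((63 + 0 - 7*0 - 6*√2)/(-9 + √2 + 0))³ = ((63 + 0 + 0 - 6*√2)/(-9 + √2))³ = ((63 - 6*√2)/(-9 + √2))³ = (63 - 6*√2)³/(-9 + √2)³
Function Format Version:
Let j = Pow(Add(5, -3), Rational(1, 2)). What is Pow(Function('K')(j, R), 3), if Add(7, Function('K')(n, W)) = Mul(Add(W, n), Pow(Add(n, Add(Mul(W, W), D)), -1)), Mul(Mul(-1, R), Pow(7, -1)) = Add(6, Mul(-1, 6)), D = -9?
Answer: Add(Rational(-171223605, 493039), Mul(Rational(-8318133, 493039), Pow(2, Rational(1, 2)))) ≈ -371.14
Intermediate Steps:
R = 0 (R = Mul(-7, Add(6, Mul(-1, 6))) = Mul(-7, Add(6, -6)) = Mul(-7, 0) = 0)
j = Pow(2, Rational(1, 2)) ≈ 1.4142
Function('K')(n, W) = Add(-7, Mul(Pow(Add(-9, n, Pow(W, 2)), -1), Add(W, n))) (Function('K')(n, W) = Add(-7, Mul(Add(W, n), Pow(Add(n, Add(Mul(W, W), -9)), -1))) = Add(-7, Mul(Add(W, n), Pow(Add(n, Add(Pow(W, 2), -9)), -1))) = Add(-7, Mul(Add(W, n), Pow(Add(n, Add(-9, Pow(W, 2))), -1))) = Add(-7, Mul(Add(W, n), Pow(Add(-9, n, Pow(W, 2)), -1))) = Add(-7, Mul(Pow(Add(-9, n, Pow(W, 2)), -1), Add(W, n))))
Pow(Function('K')(j, R), 3) = Pow(Mul(Pow(Add(-9, Pow(2, Rational(1, 2)), Pow(0, 2)), -1), Add(63, 0, Mul(-7, Pow(0, 2)), Mul(-6, Pow(2, Rational(1, 2))))), 3) = Pow(Mul(Pow(Add(-9, Pow(2, Rational(1, 2)), 0), -1), Add(63, 0, Mul(-7, 0), Mul(-6, Pow(2, Rational(1, 2))))), 3) = Pow(Mul(Pow(Add(-9, Pow(2, Rational(1, 2))), -1), Add(63, 0, 0, Mul(-6, Pow(2, Rational(1, 2))))), 3) = Pow(Mul(Pow(Add(-9, Pow(2, Rational(1, 2))), -1), Add(63, Mul(-6, Pow(2, Rational(1, 2))))), 3) = Mul(Pow(Add(-9, Pow(2, Rational(1, 2))), -3), Pow(Add(63, Mul(-6, Pow(2, Rational(1, 2)))), 3))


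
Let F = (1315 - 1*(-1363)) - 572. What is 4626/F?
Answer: 257/117 ≈ 2.1966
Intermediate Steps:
F = 2106 (F = (1315 + 1363) - 572 = 2678 - 572 = 2106)
4626/F = 4626/2106 = 4626*(1/2106) = 257/117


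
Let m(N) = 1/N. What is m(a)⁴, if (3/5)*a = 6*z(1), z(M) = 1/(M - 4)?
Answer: 81/10000 ≈ 0.0081000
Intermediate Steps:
z(M) = 1/(-4 + M)
a = -10/3 (a = 5*(6/(-4 + 1))/3 = 5*(6/(-3))/3 = 5*(6*(-⅓))/3 = (5/3)*(-2) = -10/3 ≈ -3.3333)
m(N) = 1/N
m(a)⁴ = (1/(-10/3))⁴ = (-3/10)⁴ = 81/10000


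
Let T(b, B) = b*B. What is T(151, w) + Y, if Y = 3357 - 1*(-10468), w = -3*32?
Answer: -671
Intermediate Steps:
w = -96
T(b, B) = B*b
Y = 13825 (Y = 3357 + 10468 = 13825)
T(151, w) + Y = -96*151 + 13825 = -14496 + 13825 = -671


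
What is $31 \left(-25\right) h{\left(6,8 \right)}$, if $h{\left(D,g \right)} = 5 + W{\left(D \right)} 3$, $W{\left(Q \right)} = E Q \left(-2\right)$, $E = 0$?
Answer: $-3875$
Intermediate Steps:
$W{\left(Q \right)} = 0$ ($W{\left(Q \right)} = 0 Q \left(-2\right) = 0 \left(-2\right) = 0$)
$h{\left(D,g \right)} = 5$ ($h{\left(D,g \right)} = 5 + 0 \cdot 3 = 5 + 0 = 5$)
$31 \left(-25\right) h{\left(6,8 \right)} = 31 \left(-25\right) 5 = \left(-775\right) 5 = -3875$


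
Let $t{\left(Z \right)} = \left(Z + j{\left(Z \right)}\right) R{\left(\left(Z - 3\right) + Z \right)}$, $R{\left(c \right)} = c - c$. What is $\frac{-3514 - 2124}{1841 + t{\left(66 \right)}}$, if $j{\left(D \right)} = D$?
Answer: $- \frac{5638}{1841} \approx -3.0625$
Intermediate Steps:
$R{\left(c \right)} = 0$
$t{\left(Z \right)} = 0$ ($t{\left(Z \right)} = \left(Z + Z\right) 0 = 2 Z 0 = 0$)
$\frac{-3514 - 2124}{1841 + t{\left(66 \right)}} = \frac{-3514 - 2124}{1841 + 0} = - \frac{5638}{1841}$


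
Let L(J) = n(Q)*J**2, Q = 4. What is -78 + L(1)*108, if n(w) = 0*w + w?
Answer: 354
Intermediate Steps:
n(w) = w (n(w) = 0 + w = w)
L(J) = 4*J**2
-78 + L(1)*108 = -78 + (4*1**2)*108 = -78 + (4*1)*108 = -78 + 4*108 = -78 + 432 = 354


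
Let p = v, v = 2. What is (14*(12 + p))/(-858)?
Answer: -98/429 ≈ -0.22844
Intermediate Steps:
p = 2
(14*(12 + p))/(-858) = (14*(12 + 2))/(-858) = (14*14)*(-1/858) = 196*(-1/858) = -98/429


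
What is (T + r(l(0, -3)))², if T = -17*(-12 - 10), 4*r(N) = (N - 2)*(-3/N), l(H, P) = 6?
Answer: 558009/4 ≈ 1.3950e+5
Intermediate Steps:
r(N) = -3*(-2 + N)/(4*N) (r(N) = ((N - 2)*(-3/N))/4 = ((-2 + N)*(-3/N))/4 = (-3*(-2 + N)/N)/4 = -3*(-2 + N)/(4*N))
T = 374 (T = -17*(-22) = 374)
(T + r(l(0, -3)))² = (374 + (¾)*(2 - 1*6)/6)² = (374 + (¾)*(⅙)*(2 - 6))² = (374 + (¾)*(⅙)*(-4))² = (374 - ½)² = (747/2)² = 558009/4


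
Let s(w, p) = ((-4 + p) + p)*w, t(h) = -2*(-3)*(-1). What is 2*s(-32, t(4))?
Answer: 1024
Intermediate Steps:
t(h) = -6 (t(h) = 6*(-1) = -6)
s(w, p) = w*(-4 + 2*p) (s(w, p) = (-4 + 2*p)*w = w*(-4 + 2*p))
2*s(-32, t(4)) = 2*(2*(-32)*(-2 - 6)) = 2*(2*(-32)*(-8)) = 2*512 = 1024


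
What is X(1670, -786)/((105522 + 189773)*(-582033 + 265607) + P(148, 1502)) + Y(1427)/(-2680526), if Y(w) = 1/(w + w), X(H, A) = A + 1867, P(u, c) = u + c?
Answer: -1045416016943/89353640792082160010 ≈ -1.1700e-8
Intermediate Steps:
P(u, c) = c + u
X(H, A) = 1867 + A
Y(w) = 1/(2*w)
X(1670, -786)/((105522 + 189773)*(-582033 + 265607) + P(148, 1502)) + Y(1427)/(-2680526) = (1867 - 786)/((105522 + 189773)*(-582033 + 265607) + (1502 + 148)) + ((½)/1427)/(-2680526) = 1081/(295295*(-316426) + 1650) + ((½)*(1/1427))*(-1/2680526) = 1081/(-93439015670 + 1650) + (1/2854)*(-1/2680526) = 1081/(-93439014020) - 1/7650221204 = 1081*(-1/93439014020) - 1/7650221204 = -1081/93439014020 - 1/7650221204 = -1045416016943/89353640792082160010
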